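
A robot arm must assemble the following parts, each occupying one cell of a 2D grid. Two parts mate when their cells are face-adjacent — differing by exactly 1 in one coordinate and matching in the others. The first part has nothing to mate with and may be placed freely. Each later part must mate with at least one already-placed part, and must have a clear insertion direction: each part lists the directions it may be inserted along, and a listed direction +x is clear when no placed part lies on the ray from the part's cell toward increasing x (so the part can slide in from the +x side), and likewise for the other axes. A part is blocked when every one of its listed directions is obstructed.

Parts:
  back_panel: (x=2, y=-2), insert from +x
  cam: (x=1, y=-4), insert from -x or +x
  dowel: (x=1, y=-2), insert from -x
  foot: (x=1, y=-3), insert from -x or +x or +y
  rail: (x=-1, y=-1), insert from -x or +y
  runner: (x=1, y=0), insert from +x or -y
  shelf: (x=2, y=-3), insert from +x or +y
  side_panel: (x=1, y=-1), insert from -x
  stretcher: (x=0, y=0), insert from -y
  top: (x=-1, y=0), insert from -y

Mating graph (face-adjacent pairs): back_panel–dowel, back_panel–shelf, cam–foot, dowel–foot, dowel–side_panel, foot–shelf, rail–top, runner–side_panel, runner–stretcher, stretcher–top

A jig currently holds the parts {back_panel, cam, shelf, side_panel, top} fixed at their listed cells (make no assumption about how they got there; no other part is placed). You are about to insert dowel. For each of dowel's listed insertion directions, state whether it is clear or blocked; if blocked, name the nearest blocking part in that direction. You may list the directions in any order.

-x: ray from dowel(1, -2) has no placed part ⇒ clear

-x: clear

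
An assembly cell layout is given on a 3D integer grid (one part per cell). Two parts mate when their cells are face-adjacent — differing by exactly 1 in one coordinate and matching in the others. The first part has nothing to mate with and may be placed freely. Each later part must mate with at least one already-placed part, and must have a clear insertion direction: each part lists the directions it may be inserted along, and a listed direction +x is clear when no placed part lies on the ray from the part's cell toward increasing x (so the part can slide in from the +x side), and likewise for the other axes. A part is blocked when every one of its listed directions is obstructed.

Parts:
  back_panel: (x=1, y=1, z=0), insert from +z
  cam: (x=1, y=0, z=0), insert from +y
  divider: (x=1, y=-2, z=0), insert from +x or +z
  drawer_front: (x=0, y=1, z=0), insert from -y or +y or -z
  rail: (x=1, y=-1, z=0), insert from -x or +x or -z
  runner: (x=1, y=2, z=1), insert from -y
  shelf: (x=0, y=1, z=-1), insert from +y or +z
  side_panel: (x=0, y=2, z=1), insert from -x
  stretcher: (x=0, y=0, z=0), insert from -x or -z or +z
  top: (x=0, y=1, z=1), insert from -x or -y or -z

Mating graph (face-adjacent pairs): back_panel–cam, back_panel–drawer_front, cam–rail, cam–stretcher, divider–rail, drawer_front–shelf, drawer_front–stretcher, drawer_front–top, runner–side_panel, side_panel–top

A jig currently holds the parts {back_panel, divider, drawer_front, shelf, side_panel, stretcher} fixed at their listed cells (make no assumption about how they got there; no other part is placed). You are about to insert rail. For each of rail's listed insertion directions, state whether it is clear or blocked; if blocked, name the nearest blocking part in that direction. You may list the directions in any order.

-x: ray from rail(1, -1, 0) has no placed part ⇒ clear
+x: ray from rail(1, -1, 0) has no placed part ⇒ clear
-z: ray from rail(1, -1, 0) has no placed part ⇒ clear

+x: clear; -x: clear; -z: clear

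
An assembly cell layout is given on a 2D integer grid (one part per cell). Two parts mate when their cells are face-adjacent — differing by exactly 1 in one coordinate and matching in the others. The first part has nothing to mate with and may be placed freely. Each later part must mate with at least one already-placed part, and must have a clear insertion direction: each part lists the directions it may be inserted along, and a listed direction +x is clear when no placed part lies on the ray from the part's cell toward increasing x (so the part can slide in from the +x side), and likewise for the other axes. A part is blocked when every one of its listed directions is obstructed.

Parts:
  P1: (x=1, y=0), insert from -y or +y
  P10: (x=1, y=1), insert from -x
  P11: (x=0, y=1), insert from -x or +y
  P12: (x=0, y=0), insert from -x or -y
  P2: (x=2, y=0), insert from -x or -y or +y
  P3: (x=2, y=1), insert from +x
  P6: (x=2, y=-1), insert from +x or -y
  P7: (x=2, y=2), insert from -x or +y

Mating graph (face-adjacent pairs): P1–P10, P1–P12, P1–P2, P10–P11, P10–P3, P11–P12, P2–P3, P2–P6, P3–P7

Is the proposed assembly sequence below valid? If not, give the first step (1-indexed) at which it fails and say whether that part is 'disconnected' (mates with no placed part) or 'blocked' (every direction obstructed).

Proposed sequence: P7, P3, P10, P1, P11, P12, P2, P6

Valid

1. P7@(2, 2) [-x clear] — {P7}
2. P3@(2, 1) [+x clear] — {P3, P7}
3. P10@(1, 1) [-x clear] — {P10, P3, P7}
4. P1@(1, 0) [-y clear] — {P1, P10, P3, P7}
5. P11@(0, 1) [-x clear] — {P1, P10, P11, P3, P7}
6. P12@(0, 0) [-x clear] — {P1, P10, P11, P12, P3, P7}
7. P2@(2, 0) [-y clear] — {P1, P10, P11, P12, P2, P3, P7}
8. P6@(2, -1) [+x clear] — {P1, P10, P11, P12, P2, P3, P6, P7}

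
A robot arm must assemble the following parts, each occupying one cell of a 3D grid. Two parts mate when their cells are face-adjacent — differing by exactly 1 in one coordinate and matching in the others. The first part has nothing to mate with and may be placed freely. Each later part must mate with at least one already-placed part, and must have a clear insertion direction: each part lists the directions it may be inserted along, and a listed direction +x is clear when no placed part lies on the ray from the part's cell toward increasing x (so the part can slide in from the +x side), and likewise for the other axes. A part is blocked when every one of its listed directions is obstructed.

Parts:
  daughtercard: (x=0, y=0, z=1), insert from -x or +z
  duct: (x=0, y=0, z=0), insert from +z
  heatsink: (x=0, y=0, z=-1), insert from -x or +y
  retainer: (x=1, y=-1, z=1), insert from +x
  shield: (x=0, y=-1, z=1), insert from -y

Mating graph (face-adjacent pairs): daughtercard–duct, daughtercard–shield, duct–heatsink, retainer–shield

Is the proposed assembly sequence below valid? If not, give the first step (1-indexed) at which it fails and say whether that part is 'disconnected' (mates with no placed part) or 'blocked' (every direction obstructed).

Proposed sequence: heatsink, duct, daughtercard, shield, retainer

Valid

1. heatsink@(0, 0, -1) [-x clear] — {heatsink}
2. duct@(0, 0, 0) [+z clear] — {duct, heatsink}
3. daughtercard@(0, 0, 1) [-x clear] — {daughtercard, duct, heatsink}
4. shield@(0, -1, 1) [-y clear] — {daughtercard, duct, heatsink, shield}
5. retainer@(1, -1, 1) [+x clear] — {daughtercard, duct, heatsink, retainer, shield}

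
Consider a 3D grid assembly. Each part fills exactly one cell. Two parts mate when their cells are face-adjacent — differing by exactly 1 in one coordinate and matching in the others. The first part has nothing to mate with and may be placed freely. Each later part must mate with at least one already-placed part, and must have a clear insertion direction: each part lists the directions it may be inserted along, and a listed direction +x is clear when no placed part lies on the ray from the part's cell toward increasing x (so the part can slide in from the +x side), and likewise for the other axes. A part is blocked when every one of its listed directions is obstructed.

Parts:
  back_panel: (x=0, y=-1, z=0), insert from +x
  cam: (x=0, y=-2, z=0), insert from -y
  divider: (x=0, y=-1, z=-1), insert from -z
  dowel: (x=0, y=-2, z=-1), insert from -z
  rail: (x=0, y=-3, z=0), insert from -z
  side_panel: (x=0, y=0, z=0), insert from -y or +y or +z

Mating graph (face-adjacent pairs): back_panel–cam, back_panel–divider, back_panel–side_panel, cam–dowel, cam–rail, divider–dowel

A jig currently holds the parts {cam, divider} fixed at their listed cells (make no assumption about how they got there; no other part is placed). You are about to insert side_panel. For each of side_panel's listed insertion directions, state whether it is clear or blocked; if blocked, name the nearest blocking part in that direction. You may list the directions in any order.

+y: clear; +z: clear; -y: blocked by cam

-y: nearest on ray is cam@(0, -2, 0) ⇒ blocked
+y: ray from side_panel(0, 0, 0) has no placed part ⇒ clear
+z: ray from side_panel(0, 0, 0) has no placed part ⇒ clear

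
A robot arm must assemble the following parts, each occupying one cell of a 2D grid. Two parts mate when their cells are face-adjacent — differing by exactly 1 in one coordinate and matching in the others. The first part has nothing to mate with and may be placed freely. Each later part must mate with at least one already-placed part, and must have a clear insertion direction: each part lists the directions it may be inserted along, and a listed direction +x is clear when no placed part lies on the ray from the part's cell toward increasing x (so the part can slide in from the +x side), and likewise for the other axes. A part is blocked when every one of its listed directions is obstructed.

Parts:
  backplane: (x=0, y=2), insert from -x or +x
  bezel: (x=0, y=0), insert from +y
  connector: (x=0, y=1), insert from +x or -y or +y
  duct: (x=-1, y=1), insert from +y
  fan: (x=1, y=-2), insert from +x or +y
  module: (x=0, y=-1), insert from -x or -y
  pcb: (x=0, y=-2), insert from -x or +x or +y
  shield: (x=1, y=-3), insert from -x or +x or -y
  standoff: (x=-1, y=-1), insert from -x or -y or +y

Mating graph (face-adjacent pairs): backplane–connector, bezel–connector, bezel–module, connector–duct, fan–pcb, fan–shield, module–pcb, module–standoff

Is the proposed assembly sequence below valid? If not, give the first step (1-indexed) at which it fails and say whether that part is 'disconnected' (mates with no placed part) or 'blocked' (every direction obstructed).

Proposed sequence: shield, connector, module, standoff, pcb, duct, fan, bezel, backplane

1. shield@(1, -3) [-x clear] — {shield}
2. connector@(0, 1) — no placed neighbour ⇒ disconnected

Invalid at step 2 (disconnected)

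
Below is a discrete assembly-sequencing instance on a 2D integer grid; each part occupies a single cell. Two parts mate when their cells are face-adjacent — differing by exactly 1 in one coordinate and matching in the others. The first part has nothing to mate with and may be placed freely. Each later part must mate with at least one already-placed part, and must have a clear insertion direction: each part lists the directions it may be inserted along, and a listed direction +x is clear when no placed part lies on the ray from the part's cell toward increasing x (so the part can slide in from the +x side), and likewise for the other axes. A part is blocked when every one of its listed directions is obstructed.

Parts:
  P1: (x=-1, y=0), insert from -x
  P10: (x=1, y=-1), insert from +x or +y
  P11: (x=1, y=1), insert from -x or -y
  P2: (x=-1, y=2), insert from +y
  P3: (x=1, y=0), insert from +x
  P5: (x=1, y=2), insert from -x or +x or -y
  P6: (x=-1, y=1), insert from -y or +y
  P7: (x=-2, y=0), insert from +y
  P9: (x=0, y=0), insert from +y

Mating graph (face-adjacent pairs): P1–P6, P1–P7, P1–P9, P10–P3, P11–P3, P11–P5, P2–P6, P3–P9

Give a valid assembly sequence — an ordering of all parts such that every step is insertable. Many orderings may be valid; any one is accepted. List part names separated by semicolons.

P1; P9; P3; P11; P6; P5; P2; P10; P7

1. P1@(-1, 0) [-x clear] — {P1}
2. P9@(0, 0) [+y clear] — {P1, P9}
3. P3@(1, 0) [+x clear] — {P1, P3, P9}
4. P11@(1, 1) [-x clear] — {P1, P11, P3, P9}
5. P6@(-1, 1) [+y clear] — {P1, P11, P3, P6, P9}
6. P5@(1, 2) [-x clear] — {P1, P11, P3, P5, P6, P9}
7. P2@(-1, 2) [+y clear] — {P1, P11, P2, P3, P5, P6, P9}
8. P10@(1, -1) [+x clear] — {P1, P10, P11, P2, P3, P5, P6, P9}
9. P7@(-2, 0) [+y clear] — {P1, P10, P11, P2, P3, P5, P6, P7, P9}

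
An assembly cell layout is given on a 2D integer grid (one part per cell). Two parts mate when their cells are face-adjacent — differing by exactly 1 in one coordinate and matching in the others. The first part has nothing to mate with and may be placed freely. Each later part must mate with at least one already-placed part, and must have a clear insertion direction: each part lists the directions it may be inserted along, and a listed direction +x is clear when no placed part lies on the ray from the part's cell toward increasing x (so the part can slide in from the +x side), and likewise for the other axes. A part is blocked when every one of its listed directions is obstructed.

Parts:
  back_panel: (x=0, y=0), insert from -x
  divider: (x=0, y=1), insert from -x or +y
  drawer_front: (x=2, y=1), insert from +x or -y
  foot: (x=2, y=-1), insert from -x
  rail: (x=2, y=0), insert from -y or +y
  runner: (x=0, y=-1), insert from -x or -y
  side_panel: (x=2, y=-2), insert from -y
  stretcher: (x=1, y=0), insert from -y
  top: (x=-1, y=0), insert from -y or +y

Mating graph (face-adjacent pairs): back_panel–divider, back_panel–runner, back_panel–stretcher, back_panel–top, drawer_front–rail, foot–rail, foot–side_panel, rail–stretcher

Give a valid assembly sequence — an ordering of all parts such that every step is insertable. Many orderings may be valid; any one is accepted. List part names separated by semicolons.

foot; rail; side_panel; stretcher; back_panel; divider; runner; top; drawer_front

1. foot@(2, -1) [-x clear] — {foot}
2. rail@(2, 0) [+y clear] — {foot, rail}
3. side_panel@(2, -2) [-y clear] — {foot, rail, side_panel}
4. stretcher@(1, 0) [-y clear] — {foot, rail, side_panel, stretcher}
5. back_panel@(0, 0) [-x clear] — {back_panel, foot, rail, side_panel, stretcher}
6. divider@(0, 1) [-x clear] — {back_panel, divider, foot, rail, side_panel, stretcher}
7. runner@(0, -1) [-x clear] — {back_panel, divider, foot, rail, runner, side_panel, stretcher}
8. top@(-1, 0) [-y clear] — {back_panel, divider, foot, rail, runner, side_panel, stretcher, top}
9. drawer_front@(2, 1) [+x clear] — {back_panel, divider, drawer_front, foot, rail, runner, side_panel, stretcher, top}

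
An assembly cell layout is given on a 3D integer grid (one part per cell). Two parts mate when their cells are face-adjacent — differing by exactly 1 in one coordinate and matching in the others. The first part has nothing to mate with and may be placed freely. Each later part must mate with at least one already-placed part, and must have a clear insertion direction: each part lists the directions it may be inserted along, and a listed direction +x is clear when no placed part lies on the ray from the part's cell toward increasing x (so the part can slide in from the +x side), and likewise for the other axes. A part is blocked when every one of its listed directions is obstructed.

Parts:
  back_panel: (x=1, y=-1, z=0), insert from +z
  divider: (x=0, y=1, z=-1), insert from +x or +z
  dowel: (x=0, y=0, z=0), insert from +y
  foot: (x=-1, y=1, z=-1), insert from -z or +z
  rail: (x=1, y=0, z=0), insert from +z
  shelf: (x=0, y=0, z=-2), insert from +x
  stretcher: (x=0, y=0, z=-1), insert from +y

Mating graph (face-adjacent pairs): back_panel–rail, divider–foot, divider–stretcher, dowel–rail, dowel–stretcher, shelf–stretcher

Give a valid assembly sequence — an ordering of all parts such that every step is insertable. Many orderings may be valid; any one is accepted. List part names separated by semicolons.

shelf; stretcher; dowel; divider; foot; rail; back_panel

1. shelf@(0, 0, -2) [+x clear] — {shelf}
2. stretcher@(0, 0, -1) [+y clear] — {shelf, stretcher}
3. dowel@(0, 0, 0) [+y clear] — {dowel, shelf, stretcher}
4. divider@(0, 1, -1) [+x clear] — {divider, dowel, shelf, stretcher}
5. foot@(-1, 1, -1) [-z clear] — {divider, dowel, foot, shelf, stretcher}
6. rail@(1, 0, 0) [+z clear] — {divider, dowel, foot, rail, shelf, stretcher}
7. back_panel@(1, -1, 0) [+z clear] — {back_panel, divider, dowel, foot, rail, shelf, stretcher}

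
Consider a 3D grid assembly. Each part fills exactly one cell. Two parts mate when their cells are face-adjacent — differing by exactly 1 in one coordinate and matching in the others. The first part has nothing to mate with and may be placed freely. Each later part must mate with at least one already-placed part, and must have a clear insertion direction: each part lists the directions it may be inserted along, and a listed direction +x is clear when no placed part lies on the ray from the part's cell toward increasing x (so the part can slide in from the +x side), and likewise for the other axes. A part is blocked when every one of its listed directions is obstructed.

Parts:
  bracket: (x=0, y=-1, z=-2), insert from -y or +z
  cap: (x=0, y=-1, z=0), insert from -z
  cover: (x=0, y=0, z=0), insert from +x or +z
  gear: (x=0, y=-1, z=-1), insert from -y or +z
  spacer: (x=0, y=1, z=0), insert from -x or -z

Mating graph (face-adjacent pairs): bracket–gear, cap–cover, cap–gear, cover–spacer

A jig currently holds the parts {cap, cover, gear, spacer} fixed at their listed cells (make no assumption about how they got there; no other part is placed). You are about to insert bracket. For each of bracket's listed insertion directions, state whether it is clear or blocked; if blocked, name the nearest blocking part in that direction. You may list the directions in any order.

-y: ray from bracket(0, -1, -2) has no placed part ⇒ clear
+z: nearest on ray is gear@(0, -1, -1) ⇒ blocked

+z: blocked by gear; -y: clear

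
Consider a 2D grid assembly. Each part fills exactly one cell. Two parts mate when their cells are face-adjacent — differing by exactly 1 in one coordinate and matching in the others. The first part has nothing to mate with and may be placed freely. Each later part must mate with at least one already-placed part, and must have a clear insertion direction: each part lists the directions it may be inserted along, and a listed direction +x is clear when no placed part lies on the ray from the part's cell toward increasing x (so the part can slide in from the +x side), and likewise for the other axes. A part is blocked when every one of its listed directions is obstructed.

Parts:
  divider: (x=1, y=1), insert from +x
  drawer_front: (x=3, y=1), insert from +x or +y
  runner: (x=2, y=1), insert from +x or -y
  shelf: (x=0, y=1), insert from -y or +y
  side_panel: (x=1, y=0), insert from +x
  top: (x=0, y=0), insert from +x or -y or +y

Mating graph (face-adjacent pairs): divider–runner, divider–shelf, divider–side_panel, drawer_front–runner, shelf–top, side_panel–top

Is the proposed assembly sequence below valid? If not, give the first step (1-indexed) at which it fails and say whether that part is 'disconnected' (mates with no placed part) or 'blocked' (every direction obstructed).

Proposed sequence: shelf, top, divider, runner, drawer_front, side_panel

Valid

1. shelf@(0, 1) [-y clear] — {shelf}
2. top@(0, 0) [+x clear] — {shelf, top}
3. divider@(1, 1) [+x clear] — {divider, shelf, top}
4. runner@(2, 1) [+x clear] — {divider, runner, shelf, top}
5. drawer_front@(3, 1) [+x clear] — {divider, drawer_front, runner, shelf, top}
6. side_panel@(1, 0) [+x clear] — {divider, drawer_front, runner, shelf, side_panel, top}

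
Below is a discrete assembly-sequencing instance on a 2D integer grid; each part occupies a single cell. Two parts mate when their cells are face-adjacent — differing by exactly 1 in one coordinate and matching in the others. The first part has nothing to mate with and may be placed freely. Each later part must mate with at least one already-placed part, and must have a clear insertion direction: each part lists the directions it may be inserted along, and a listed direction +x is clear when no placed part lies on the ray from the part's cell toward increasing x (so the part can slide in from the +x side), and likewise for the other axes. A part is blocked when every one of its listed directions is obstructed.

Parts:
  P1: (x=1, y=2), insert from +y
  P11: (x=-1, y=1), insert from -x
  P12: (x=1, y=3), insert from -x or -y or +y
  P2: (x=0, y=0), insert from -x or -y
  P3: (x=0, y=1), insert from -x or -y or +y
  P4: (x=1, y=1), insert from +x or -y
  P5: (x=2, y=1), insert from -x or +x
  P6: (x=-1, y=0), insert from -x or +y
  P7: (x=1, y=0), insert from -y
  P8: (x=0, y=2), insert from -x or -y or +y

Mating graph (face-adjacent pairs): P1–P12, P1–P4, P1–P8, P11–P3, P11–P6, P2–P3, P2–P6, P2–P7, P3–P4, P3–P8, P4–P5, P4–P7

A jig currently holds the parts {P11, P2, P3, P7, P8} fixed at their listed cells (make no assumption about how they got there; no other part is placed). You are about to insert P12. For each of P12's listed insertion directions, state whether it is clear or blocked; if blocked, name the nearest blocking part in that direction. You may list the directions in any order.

+y: clear; -x: clear; -y: blocked by P7

-x: ray from P12(1, 3) has no placed part ⇒ clear
-y: nearest on ray is P7@(1, 0) ⇒ blocked
+y: ray from P12(1, 3) has no placed part ⇒ clear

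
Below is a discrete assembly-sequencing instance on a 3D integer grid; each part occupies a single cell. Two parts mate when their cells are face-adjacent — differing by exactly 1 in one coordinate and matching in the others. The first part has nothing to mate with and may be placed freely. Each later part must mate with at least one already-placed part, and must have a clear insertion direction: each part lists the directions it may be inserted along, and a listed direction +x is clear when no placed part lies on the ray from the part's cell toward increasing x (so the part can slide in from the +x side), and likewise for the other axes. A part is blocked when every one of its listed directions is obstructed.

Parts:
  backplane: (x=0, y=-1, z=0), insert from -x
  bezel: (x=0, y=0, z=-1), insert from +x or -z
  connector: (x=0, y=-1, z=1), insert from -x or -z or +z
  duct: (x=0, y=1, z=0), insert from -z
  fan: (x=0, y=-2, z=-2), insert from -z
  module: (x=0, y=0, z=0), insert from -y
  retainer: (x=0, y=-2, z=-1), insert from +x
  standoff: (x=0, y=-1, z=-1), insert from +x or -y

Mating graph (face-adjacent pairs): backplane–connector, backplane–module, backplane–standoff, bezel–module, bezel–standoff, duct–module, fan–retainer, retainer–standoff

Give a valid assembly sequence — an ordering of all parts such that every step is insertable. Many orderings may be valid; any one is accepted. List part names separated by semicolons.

standoff; bezel; retainer; fan; module; duct; backplane; connector

1. standoff@(0, -1, -1) [+x clear] — {standoff}
2. bezel@(0, 0, -1) [+x clear] — {bezel, standoff}
3. retainer@(0, -2, -1) [+x clear] — {bezel, retainer, standoff}
4. fan@(0, -2, -2) [-z clear] — {bezel, fan, retainer, standoff}
5. module@(0, 0, 0) [-y clear] — {bezel, fan, module, retainer, standoff}
6. duct@(0, 1, 0) [-z clear] — {bezel, duct, fan, module, retainer, standoff}
7. backplane@(0, -1, 0) [-x clear] — {backplane, bezel, duct, fan, module, retainer, standoff}
8. connector@(0, -1, 1) [-x clear] — {backplane, bezel, connector, duct, fan, module, retainer, standoff}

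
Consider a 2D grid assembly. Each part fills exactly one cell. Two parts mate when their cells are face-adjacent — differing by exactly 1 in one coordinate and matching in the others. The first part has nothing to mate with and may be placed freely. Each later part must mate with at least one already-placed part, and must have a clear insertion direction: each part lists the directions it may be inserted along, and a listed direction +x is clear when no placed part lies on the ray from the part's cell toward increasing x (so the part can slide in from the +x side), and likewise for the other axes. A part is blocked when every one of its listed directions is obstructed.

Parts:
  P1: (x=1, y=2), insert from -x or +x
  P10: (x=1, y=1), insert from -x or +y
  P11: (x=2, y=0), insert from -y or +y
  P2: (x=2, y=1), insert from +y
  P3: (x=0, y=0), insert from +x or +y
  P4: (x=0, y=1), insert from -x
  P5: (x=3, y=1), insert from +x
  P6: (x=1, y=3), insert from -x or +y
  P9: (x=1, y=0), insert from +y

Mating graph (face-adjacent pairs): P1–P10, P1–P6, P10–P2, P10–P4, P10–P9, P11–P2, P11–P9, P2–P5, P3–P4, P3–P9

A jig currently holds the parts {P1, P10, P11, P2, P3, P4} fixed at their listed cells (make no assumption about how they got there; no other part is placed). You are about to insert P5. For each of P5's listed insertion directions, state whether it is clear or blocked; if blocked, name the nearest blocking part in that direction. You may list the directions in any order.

+x: ray from P5(3, 1) has no placed part ⇒ clear

+x: clear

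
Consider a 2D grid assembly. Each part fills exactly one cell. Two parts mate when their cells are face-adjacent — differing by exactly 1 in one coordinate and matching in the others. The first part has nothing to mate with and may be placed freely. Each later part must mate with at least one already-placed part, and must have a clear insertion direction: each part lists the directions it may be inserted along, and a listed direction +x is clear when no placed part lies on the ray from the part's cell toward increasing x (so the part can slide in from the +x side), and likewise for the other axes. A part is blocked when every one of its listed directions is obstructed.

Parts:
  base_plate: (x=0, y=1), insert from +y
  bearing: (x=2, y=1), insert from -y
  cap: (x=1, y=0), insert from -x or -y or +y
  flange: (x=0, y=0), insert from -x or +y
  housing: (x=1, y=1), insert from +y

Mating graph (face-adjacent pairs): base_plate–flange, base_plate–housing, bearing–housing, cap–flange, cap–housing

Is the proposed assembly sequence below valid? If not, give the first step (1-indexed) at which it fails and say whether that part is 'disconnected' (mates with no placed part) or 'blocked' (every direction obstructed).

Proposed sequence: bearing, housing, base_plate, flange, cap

1. bearing@(2, 1) [-y clear] — {bearing}
2. housing@(1, 1) [+y clear] — {bearing, housing}
3. base_plate@(0, 1) [+y clear] — {base_plate, bearing, housing}
4. flange@(0, 0) [-x clear] — {base_plate, bearing, flange, housing}
5. cap@(1, 0) [-y clear] — {base_plate, bearing, cap, flange, housing}

Valid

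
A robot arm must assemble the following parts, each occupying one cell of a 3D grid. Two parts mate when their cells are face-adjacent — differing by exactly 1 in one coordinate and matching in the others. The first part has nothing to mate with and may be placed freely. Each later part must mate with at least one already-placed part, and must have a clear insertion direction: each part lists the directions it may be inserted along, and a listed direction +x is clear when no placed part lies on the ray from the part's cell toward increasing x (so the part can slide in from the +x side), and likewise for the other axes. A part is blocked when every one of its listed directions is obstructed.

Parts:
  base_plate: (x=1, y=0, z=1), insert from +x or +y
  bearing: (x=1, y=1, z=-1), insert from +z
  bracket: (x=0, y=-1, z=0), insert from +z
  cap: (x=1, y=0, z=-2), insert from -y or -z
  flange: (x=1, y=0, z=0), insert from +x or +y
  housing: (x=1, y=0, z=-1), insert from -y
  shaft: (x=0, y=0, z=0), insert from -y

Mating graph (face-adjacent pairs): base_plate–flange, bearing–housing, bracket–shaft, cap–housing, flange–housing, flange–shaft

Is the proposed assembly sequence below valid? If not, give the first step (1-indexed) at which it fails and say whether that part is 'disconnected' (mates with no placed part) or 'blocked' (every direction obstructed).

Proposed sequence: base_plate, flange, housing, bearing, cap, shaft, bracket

Valid

1. base_plate@(1, 0, 1) [+x clear] — {base_plate}
2. flange@(1, 0, 0) [+x clear] — {base_plate, flange}
3. housing@(1, 0, -1) [-y clear] — {base_plate, flange, housing}
4. bearing@(1, 1, -1) [+z clear] — {base_plate, bearing, flange, housing}
5. cap@(1, 0, -2) [-y clear] — {base_plate, bearing, cap, flange, housing}
6. shaft@(0, 0, 0) [-y clear] — {base_plate, bearing, cap, flange, housing, shaft}
7. bracket@(0, -1, 0) [+z clear] — {base_plate, bearing, bracket, cap, flange, housing, shaft}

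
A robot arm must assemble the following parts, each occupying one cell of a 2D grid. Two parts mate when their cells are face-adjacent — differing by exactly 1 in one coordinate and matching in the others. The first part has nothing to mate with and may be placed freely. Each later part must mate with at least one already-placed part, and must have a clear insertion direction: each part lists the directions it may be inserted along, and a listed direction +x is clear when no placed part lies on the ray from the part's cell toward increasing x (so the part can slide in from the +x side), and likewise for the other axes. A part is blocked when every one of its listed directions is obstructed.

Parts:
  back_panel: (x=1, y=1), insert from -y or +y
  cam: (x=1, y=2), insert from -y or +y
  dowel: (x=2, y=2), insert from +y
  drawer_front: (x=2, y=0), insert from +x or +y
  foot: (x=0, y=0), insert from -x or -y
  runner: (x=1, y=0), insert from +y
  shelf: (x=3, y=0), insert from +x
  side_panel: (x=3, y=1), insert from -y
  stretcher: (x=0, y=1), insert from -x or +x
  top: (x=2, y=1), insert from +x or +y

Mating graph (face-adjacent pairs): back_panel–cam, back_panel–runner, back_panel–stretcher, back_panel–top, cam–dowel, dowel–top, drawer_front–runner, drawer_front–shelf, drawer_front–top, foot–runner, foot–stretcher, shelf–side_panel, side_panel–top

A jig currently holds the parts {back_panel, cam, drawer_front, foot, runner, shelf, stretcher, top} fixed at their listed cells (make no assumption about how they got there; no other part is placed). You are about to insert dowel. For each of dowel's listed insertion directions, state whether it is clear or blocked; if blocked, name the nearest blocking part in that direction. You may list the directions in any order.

+y: ray from dowel(2, 2) has no placed part ⇒ clear

+y: clear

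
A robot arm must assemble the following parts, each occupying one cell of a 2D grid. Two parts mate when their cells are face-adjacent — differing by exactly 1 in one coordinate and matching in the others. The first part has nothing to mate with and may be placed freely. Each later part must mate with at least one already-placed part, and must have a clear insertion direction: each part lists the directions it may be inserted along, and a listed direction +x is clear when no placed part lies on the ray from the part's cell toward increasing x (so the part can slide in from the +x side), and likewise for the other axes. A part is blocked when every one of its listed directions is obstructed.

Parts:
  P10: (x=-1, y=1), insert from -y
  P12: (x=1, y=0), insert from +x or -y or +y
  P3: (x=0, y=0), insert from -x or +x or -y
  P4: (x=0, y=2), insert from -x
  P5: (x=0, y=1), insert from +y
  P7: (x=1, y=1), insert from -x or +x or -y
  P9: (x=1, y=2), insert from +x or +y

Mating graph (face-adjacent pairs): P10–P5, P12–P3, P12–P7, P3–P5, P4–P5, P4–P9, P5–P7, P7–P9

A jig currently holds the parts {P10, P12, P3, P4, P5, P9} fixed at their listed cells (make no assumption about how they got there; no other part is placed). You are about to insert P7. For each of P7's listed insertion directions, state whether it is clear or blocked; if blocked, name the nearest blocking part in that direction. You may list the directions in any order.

-x: nearest on ray is P5@(0, 1) ⇒ blocked
+x: ray from P7(1, 1) has no placed part ⇒ clear
-y: nearest on ray is P12@(1, 0) ⇒ blocked

+x: clear; -x: blocked by P5; -y: blocked by P12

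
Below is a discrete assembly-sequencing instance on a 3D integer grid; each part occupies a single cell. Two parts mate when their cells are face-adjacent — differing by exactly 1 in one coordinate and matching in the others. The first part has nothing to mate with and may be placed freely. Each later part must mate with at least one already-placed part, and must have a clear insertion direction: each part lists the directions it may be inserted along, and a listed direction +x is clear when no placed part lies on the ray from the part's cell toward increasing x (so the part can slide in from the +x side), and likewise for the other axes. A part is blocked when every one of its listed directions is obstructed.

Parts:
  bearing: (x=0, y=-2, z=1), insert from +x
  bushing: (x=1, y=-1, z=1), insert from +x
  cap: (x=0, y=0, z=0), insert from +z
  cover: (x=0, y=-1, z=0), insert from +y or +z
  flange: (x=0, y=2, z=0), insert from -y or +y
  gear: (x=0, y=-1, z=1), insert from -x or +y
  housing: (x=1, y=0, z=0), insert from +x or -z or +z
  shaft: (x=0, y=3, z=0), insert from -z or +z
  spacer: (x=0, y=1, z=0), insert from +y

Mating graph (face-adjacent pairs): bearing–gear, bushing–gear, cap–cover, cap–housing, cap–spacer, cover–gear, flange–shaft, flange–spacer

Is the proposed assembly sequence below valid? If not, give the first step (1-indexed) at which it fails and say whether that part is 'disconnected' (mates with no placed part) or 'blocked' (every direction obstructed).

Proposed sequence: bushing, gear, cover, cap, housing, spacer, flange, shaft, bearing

1. bushing@(1, -1, 1) [+x clear] — {bushing}
2. gear@(0, -1, 1) [-x clear] — {bushing, gear}
3. cover@(0, -1, 0) [+y clear] — {bushing, cover, gear}
4. cap@(0, 0, 0) [+z clear] — {bushing, cap, cover, gear}
5. housing@(1, 0, 0) [+x clear] — {bushing, cap, cover, gear, housing}
6. spacer@(0, 1, 0) [+y clear] — {bushing, cap, cover, gear, housing, spacer}
7. flange@(0, 2, 0) [+y clear] — {bushing, cap, cover, flange, gear, housing, spacer}
8. shaft@(0, 3, 0) [-z clear] — {bushing, cap, cover, flange, gear, housing, shaft, spacer}
9. bearing@(0, -2, 1) [+x clear] — {bearing, bushing, cap, cover, flange, gear, housing, shaft, spacer}

Valid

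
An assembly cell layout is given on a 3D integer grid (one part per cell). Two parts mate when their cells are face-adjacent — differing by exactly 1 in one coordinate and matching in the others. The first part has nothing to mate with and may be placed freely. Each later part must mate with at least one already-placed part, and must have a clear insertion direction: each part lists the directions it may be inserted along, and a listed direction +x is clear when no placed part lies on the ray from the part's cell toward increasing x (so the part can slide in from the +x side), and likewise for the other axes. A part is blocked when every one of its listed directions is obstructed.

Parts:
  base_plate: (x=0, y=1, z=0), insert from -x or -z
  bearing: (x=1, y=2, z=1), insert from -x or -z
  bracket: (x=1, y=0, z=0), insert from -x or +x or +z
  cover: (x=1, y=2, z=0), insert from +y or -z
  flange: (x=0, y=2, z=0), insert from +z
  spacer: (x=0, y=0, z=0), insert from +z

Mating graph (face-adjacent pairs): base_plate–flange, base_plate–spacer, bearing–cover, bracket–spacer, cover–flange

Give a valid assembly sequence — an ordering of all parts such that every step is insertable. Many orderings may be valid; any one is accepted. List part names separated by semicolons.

1. bracket@(1, 0, 0) [-x clear] — {bracket}
2. spacer@(0, 0, 0) [+z clear] — {bracket, spacer}
3. base_plate@(0, 1, 0) [-x clear] — {base_plate, bracket, spacer}
4. flange@(0, 2, 0) [+z clear] — {base_plate, bracket, flange, spacer}
5. cover@(1, 2, 0) [+y clear] — {base_plate, bracket, cover, flange, spacer}
6. bearing@(1, 2, 1) [-x clear] — {base_plate, bearing, bracket, cover, flange, spacer}

bracket; spacer; base_plate; flange; cover; bearing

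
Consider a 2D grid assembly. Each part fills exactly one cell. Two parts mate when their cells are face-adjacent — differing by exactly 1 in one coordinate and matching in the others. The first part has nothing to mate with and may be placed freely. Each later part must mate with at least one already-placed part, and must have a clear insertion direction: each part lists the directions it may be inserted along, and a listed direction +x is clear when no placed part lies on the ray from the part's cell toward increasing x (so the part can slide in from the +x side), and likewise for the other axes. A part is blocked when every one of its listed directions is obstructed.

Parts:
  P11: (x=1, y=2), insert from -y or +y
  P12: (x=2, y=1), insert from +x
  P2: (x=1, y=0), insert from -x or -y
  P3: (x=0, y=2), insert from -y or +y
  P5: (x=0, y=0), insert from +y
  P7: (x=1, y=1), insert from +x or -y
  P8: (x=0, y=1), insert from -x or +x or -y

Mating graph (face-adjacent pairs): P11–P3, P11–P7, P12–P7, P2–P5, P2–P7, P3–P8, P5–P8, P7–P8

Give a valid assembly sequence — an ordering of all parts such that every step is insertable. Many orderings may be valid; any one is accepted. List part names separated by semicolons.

P11; P7; P12; P2; P5; P8; P3

1. P11@(1, 2) [-y clear] — {P11}
2. P7@(1, 1) [+x clear] — {P11, P7}
3. P12@(2, 1) [+x clear] — {P11, P12, P7}
4. P2@(1, 0) [-x clear] — {P11, P12, P2, P7}
5. P5@(0, 0) [+y clear] — {P11, P12, P2, P5, P7}
6. P8@(0, 1) [-x clear] — {P11, P12, P2, P5, P7, P8}
7. P3@(0, 2) [+y clear] — {P11, P12, P2, P3, P5, P7, P8}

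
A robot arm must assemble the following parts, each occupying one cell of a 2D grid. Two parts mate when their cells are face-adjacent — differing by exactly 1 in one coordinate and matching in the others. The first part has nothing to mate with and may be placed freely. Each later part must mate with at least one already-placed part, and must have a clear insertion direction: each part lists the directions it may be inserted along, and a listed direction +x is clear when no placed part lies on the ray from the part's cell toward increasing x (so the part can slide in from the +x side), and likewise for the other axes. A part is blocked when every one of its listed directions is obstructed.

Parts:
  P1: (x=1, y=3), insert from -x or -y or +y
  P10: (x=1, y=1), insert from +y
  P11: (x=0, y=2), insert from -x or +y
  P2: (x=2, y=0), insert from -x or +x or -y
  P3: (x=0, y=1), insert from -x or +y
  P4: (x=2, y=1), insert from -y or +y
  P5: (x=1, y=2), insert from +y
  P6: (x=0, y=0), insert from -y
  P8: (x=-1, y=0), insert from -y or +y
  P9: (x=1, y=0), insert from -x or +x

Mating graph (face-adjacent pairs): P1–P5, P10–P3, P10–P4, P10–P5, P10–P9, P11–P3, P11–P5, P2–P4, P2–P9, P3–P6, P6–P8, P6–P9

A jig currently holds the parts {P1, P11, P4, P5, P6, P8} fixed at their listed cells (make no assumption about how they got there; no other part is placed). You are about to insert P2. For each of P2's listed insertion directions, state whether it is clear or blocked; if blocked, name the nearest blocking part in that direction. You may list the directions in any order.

+x: clear; -x: blocked by P6; -y: clear

-x: nearest on ray is P6@(0, 0) ⇒ blocked
+x: ray from P2(2, 0) has no placed part ⇒ clear
-y: ray from P2(2, 0) has no placed part ⇒ clear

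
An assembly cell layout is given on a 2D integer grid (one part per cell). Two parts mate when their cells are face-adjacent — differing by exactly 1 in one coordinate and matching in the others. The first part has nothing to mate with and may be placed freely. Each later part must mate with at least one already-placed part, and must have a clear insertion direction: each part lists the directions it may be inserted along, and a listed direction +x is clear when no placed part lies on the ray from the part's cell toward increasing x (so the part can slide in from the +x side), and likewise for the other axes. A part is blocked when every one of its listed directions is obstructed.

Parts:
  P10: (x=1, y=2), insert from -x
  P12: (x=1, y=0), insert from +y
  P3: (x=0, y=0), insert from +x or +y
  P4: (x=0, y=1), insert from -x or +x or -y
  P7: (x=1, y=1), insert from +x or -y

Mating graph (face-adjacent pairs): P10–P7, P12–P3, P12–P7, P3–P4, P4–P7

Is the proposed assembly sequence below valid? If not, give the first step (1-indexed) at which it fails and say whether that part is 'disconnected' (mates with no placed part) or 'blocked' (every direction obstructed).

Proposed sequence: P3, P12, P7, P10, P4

1. P3@(0, 0) [+x clear] — {P3}
2. P12@(1, 0) [+y clear] — {P12, P3}
3. P7@(1, 1) [+x clear] — {P12, P3, P7}
4. P10@(1, 2) [-x clear] — {P10, P12, P3, P7}
5. P4@(0, 1) [-x clear] — {P10, P12, P3, P4, P7}

Valid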